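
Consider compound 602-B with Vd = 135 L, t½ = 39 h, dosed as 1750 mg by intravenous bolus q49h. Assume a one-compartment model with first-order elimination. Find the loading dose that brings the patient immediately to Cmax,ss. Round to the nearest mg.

f = (1/2)^(49/39) ≈ 0.418584; accumulation ratio R = 1/(1−f) ≈ 1.71994.
Loading dose to hit Cmax,ss on first dose: D_load = D_maint·R ≈ 1750 × 1.71994 ≈ 3009.89 mg.

3010 mg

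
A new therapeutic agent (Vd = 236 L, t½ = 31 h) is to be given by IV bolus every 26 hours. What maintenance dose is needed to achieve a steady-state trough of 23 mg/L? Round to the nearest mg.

4280 mg

τ/t½ = 26/31 ≈ 0.83871, so f = (1/2)^(26/31) ≈ 0.559143.
Cmin,ss = (D/Vd)·f/(1−f), so D = Cmin,ss·Vd·(1−f)/f.
D = 23 × 236 × (1−f)/f ≈ 23 × 236 × 0.78845 ≈ 4279.71 mg.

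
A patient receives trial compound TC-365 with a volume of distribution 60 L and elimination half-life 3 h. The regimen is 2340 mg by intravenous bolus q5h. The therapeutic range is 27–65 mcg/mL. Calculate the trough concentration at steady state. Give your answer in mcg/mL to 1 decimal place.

17.9 mcg/mL

k = ln2/t½ = ln2/3 ≈ 0.231049 h⁻¹; fraction remaining f = e^(−kτ) = e^(−0.231049×5) ≈ 0.3150.
At steady state, accumulation factor R = 1/(1 − e^(−kτ)) ≈ 1.4599.
Single-dose peak C₀ = D/Vd = 2340/60 ≈ 39.000 mcg/mL.
Cmax,ss = C₀/(1 − f) ≈ 39.000/0.6850 ≈ 56.934 mcg/mL.
Steady-state trough Cmin,ss = Cmax,ss·f ≈ 56.934 × 0.3150 ≈ 17.934 mcg/mL.
Trough 17.9 mcg/mL vs MEC 27 mcg/mL: subtherapeutic.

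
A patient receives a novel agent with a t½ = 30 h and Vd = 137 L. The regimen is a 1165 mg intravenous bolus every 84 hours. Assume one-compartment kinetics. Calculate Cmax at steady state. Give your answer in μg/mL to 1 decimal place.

9.9 μg/mL

k = ln2/t½ = ln2/30 ≈ 0.023105 h⁻¹; fraction remaining f = e^(−kτ) = e^(−0.023105×84) ≈ 0.1436.
At steady state, accumulation factor R = 1/(1 − e^(−kτ)) ≈ 1.1677.
Each bolus raises the concentration by D/Vd = 1165/137 ≈ 8.504 μg/mL.
Cmax,ss = C₀/(1 − f) ≈ 8.504/0.8564 ≈ 9.930 μg/mL.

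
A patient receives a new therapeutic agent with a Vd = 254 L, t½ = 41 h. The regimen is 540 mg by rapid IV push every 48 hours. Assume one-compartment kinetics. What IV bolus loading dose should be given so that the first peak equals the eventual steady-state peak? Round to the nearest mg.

972 mg

f = (1/2)^(48/41) ≈ 0.444196; accumulation ratio R = 1/(1−f) ≈ 1.79920.
Loading dose to hit Cmax,ss on first dose: D_load = D_maint·R ≈ 540 × 1.79920 ≈ 971.57 mg.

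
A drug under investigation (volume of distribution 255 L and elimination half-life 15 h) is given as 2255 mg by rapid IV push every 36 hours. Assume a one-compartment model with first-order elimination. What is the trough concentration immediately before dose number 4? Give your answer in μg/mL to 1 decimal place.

2.1 μg/mL

f = (1/2)^(τ/t½) = (1/2)^(36/15) ≈ 0.1895.
C₀ = D/Vd = 2255/255 ≈ 8.843 μg/mL.
Before the 4th dose, 3 doses have been given. Superposition: Cmin = C₀·(f + f² + … + f^3).
≈ 8.843 × (0.1895 + 0.0359 + 0.0068) ≈ 8.843 × 0.2322 ≈ 2.053 μg/mL.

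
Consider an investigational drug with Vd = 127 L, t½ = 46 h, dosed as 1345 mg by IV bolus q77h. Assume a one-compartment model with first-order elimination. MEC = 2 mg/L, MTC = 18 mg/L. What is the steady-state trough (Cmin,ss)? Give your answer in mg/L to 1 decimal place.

4.8 mg/L

τ/t½ = 77/46 ≈ 1.6739, so fraction remaining f = (1/2)^(77/46) ≈ 0.3134.
Accumulation ratio R = 1/(1 − f) ≈ 1/0.6866 ≈ 1.4565.
Single-dose peak C₀ = D/Vd = 1345/127 ≈ 10.591 mg/L.
Cmax,ss = C₀/(1 − f) ≈ 10.591/0.6866 ≈ 15.425 mg/L.
One interval later, Cmin,ss = Cmax,ss·e^(−kτ) ≈ 15.425 × 0.3134 ≈ 4.834 mg/L.
Trough 4.8 mg/L vs MEC 2 mg/L: adequate.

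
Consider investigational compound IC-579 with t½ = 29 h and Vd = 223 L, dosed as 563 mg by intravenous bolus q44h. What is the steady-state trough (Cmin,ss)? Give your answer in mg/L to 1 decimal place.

1.4 mg/L

τ/t½ = 44/29 ≈ 1.5172, so fraction remaining f = (1/2)^(44/29) ≈ 0.3494.
Single-dose peak C₀ = D/Vd = 563/223 ≈ 2.525 mg/L.
Steady-state trough Cmin,ss = C₀·f/(1−f) ≈ 2.525 × 0.3494/0.6506 ≈ 1.356 mg/L.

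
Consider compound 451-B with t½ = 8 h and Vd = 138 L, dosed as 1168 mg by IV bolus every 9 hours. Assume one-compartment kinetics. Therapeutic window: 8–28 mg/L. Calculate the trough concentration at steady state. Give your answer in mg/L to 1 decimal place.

k = ln2/t½ = ln2/8 ≈ 0.086643 h⁻¹; fraction remaining f = e^(−kτ) = e^(−0.086643×9) ≈ 0.4585.
Single-dose peak C₀ = D/Vd = 1168/138 ≈ 8.464 mg/L.
Steady-state trough Cmin,ss = C₀·f/(1−f) ≈ 8.464 × 0.4585/0.5415 ≈ 7.167 mg/L.
Trough 7.2 mg/L vs MEC 8 mg/L: subtherapeutic.

7.2 mg/L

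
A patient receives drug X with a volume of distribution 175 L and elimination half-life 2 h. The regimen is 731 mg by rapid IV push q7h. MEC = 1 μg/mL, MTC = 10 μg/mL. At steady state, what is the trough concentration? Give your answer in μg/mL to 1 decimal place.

0.4 μg/mL

Over one 7-h interval, 7/2 ≈ 3.5 half-lives elapse, leaving f ≈ 0.0884 of each dose.
Accumulation ratio R = 1/(1 − f) ≈ 1/0.9116 ≈ 1.0970.
Single-dose peak C₀ = D/Vd = 731/175 ≈ 4.177 μg/mL.
Steady-state peak Cmax,ss = C₀·R ≈ 4.177 × 1.0970 ≈ 4.582 μg/mL.
One interval later, Cmin,ss = Cmax,ss·e^(−kτ) ≈ 4.582 × 0.0884 ≈ 0.405 μg/mL.
Trough 0.4 μg/mL vs MEC 1 μg/mL: subtherapeutic.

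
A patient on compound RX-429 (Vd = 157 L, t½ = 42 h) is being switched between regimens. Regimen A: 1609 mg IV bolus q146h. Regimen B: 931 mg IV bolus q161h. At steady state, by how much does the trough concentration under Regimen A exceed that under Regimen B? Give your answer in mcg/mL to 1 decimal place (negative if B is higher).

Regimen A: f = (1/2)^(146/42) ≈ 0.0899; Cmin,ss = (1609/157)·f/(1−f) ≈ 1.012 mcg/mL.
Regimen B: f = (1/2)^(161/42) ≈ 0.0702; Cmin,ss = (931/157)·f/(1−f) ≈ 0.448 mcg/mL.
Difference ≈ 1.012 − 0.448 ≈ 0.564 mcg/mL.

0.6 mcg/mL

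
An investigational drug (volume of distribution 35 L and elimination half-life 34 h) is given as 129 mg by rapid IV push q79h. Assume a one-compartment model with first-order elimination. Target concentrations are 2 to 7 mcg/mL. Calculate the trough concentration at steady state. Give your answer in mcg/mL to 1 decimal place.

0.9 mcg/mL

k = ln2/t½ = ln2/34 ≈ 0.020387 h⁻¹; fraction remaining f = e^(−kτ) = e^(−0.020387×79) ≈ 0.1998.
At steady state, accumulation factor R = 1/(1 − e^(−kτ)) ≈ 1.2497.
Each bolus raises the concentration by D/Vd = 129/35 ≈ 3.686 mcg/mL.
Cmax,ss = C₀/(1 − f) ≈ 3.686/0.8002 ≈ 4.606 mcg/mL.
Steady-state trough Cmin,ss = Cmax,ss·f ≈ 4.606 × 0.1998 ≈ 0.920 mcg/mL.
Trough 0.9 mcg/mL vs MEC 2 mcg/mL: subtherapeutic.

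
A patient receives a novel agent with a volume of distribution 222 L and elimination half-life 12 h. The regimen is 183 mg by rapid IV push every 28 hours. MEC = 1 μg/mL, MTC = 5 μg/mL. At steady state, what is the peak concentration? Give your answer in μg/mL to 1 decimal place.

1.0 μg/mL

Over one 28-h interval, 28/12 ≈ 2.3333 half-lives elapse, leaving f ≈ 0.1984 of each dose.
At steady state, accumulation factor R = 1/(1 − e^(−kτ)) ≈ 1.2475.
Each bolus raises the concentration by D/Vd = 183/222 ≈ 0.824 μg/mL.
Steady-state peak Cmax,ss = C₀·R ≈ 0.824 × 1.2475 ≈ 1.028 μg/mL.
Peak 1.0 μg/mL vs MTC 5 μg/mL: below toxic threshold.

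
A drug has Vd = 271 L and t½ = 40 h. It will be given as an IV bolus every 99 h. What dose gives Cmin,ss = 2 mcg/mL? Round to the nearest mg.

2471 mg

τ/t½ = 99/40 ≈ 2.475, so f = (1/2)^(99/40) ≈ 0.179867.
Cmin,ss = (D/Vd)·f/(1−f), so D = Cmin,ss·Vd·(1−f)/f.
D = 2 × 271 × (1−f)/f ≈ 2 × 271 × 4.55966 ≈ 2471.34 mg.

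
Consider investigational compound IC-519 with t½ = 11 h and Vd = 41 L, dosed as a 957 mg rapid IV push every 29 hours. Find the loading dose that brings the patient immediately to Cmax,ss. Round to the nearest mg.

1140 mg

f = (1/2)^(29/11) ≈ 0.160833; accumulation ratio R = 1/(1−f) ≈ 1.19166.
Loading dose to hit Cmax,ss on first dose: D_load = D_maint·R ≈ 957 × 1.19166 ≈ 1140.42 mg.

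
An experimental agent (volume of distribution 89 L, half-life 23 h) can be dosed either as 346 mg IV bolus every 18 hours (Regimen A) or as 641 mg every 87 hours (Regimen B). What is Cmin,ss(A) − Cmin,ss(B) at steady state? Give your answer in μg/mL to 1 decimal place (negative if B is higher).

4.8 μg/mL

Regimen A: f = (1/2)^(18/23) ≈ 0.5813; Cmin,ss = (346/89)·f/(1−f) ≈ 5.397 μg/mL.
Regimen B: f = (1/2)^(87/23) ≈ 0.0727; Cmin,ss = (641/89)·f/(1−f) ≈ 0.565 μg/mL.
Difference ≈ 5.397 − 0.565 ≈ 4.832 μg/mL.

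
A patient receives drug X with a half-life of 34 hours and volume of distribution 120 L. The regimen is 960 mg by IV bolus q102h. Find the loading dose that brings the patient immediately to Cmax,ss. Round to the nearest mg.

1097 mg

f = (1/2)^(102/34) ≈ 0.125000; accumulation ratio R = 1/(1−f) ≈ 1.14286.
Loading dose to hit Cmax,ss on first dose: D_load = D_maint·R ≈ 960 × 1.14286 ≈ 1097.15 mg.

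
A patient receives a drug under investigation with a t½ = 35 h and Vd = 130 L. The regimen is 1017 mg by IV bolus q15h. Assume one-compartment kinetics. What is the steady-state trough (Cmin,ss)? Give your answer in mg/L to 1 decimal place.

Over one 15-h interval, 15/35 ≈ 0.42857 half-lives elapse, leaving f ≈ 0.7430 of each dose.
At steady state, accumulation factor R = 1/(1 − e^(−kτ)) ≈ 3.8911.
Single-dose peak C₀ = D/Vd = 1017/130 ≈ 7.823 mg/L.
Cmax,ss = C₀/(1 − f) ≈ 7.823/0.2570 ≈ 30.440 mg/L.
One interval later, Cmin,ss = Cmax,ss·e^(−kτ) ≈ 30.440 × 0.7430 ≈ 22.617 mg/L.

22.6 mg/L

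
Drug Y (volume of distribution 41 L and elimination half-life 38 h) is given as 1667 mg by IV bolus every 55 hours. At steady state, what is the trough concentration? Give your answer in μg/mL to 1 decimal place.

Over one 55-h interval, 55/38 ≈ 1.4474 half-lives elapse, leaving f ≈ 0.3667 of each dose.
Each bolus raises the concentration by D/Vd = 1667/41 ≈ 40.659 μg/mL.
Steady-state trough Cmin,ss = C₀·f/(1−f) ≈ 40.659 × 0.3667/0.6333 ≈ 23.543 μg/mL.

23.5 μg/mL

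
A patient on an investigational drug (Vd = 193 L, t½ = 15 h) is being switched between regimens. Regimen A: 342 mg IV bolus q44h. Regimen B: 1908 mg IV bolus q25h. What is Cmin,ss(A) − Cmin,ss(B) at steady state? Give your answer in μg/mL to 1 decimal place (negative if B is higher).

Regimen A: f = (1/2)^(44/15) ≈ 0.1309; Cmin,ss = (342/193)·f/(1−f) ≈ 0.267 μg/mL.
Regimen B: f = (1/2)^(25/15) ≈ 0.3150; Cmin,ss = (1908/193)·f/(1−f) ≈ 4.546 μg/mL.
Difference ≈ 0.267 − 4.546 ≈ -4.279 μg/mL.

-4.3 μg/mL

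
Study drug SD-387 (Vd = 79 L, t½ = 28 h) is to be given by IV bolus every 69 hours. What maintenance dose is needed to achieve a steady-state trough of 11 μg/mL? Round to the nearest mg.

τ/t½ = 69/28 ≈ 2.4643, so f = (1/2)^(69/28) ≈ 0.181207.
Cmin,ss = (D/Vd)·f/(1−f), so D = Cmin,ss·Vd·(1−f)/f.
D = 11 × 79 × (1−f)/f ≈ 11 × 79 × 4.51855 ≈ 3926.62 mg.

3927 mg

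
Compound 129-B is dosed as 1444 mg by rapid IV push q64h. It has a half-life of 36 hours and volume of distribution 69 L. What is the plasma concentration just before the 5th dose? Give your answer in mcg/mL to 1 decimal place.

f = (1/2)^(τ/t½) = (1/2)^(64/36) ≈ 0.2916.
C₀ = D/Vd = 1444/69 ≈ 20.928 mcg/mL.
Before the 5th dose, 4 doses have been given. Superposition: Cmin = C₀·(f + f² + … + f^4).
≈ 20.928 × (0.2916 + 0.0850 + 0.0248 + 0.0072) ≈ 20.928 × 0.4086 ≈ 8.551 mcg/mL.

8.6 mcg/mL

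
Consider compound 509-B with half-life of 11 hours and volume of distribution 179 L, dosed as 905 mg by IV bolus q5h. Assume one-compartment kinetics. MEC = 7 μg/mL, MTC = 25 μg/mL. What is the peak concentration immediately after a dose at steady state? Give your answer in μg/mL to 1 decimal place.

18.7 μg/mL

τ/t½ = 5/11 ≈ 0.45455, so fraction remaining f = (1/2)^(5/11) ≈ 0.7297.
Accumulation ratio R = 1/(1 − f) ≈ 1/0.2703 ≈ 3.6996.
Each bolus raises the concentration by D/Vd = 905/179 ≈ 5.056 μg/mL.
Cmax,ss = C₀/(1 − f) ≈ 5.056/0.2703 ≈ 18.705 μg/mL.
Peak 18.7 μg/mL vs MTC 25 μg/mL: below toxic threshold.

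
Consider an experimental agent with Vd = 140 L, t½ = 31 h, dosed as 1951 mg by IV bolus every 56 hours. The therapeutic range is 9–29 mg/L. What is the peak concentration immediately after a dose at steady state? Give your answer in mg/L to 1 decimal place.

19.5 mg/L

τ/t½ = 56/31 ≈ 1.8065, so fraction remaining f = (1/2)^(56/31) ≈ 0.2859.
At steady state, accumulation factor R = 1/(1 − e^(−kτ)) ≈ 1.4004.
Each bolus raises the concentration by D/Vd = 1951/140 ≈ 13.936 mg/L.
Steady-state peak Cmax,ss = C₀·R ≈ 13.936 × 1.4004 ≈ 19.516 mg/L.
Peak 19.5 mg/L vs MTC 29 mg/L: below toxic threshold.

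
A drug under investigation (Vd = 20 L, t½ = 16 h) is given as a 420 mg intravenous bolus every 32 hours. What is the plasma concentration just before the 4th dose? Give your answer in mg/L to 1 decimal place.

6.9 mg/L

f = (1/2)^(τ/t½) = (1/2)^(32/16) ≈ 0.2500.
C₀ = D/Vd = 420/20 ≈ 21.000 mg/L.
Before the 4th dose, 3 doses have been given. Superposition: Cmin = C₀·(f + f² + … + f^3).
≈ 21.000 × (0.2500 + 0.0625 + 0.0156) ≈ 21.000 × 0.3281 ≈ 6.890 mg/L.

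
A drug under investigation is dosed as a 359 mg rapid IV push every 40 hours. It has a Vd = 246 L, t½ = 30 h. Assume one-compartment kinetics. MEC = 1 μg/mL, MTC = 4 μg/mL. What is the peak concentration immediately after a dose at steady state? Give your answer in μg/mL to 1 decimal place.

2.4 μg/mL

Over one 40-h interval, 40/30 ≈ 1.3333 half-lives elapse, leaving f ≈ 0.3969 of each dose.
Accumulation ratio R = 1/(1 − f) ≈ 1/0.6031 ≈ 1.6581.
Each bolus raises the concentration by D/Vd = 359/246 ≈ 1.459 μg/mL.
Cmax,ss = C₀/(1 − f) ≈ 1.459/0.6031 ≈ 2.419 μg/mL.
Peak 2.4 μg/mL vs MTC 4 μg/mL: below toxic threshold.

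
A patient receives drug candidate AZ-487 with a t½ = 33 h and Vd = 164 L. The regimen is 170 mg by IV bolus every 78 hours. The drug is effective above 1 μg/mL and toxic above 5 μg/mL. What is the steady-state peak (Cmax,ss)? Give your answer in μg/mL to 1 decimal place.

1.3 μg/mL

k = ln2/t½ = ln2/33 ≈ 0.021004 h⁻¹; fraction remaining f = e^(−kτ) = e^(−0.021004×78) ≈ 0.1943.
Accumulation ratio R = 1/(1 − f) ≈ 1/0.8057 ≈ 1.2412.
Single-dose peak C₀ = D/Vd = 170/164 ≈ 1.037 μg/mL.
Steady-state peak Cmax,ss = C₀·R ≈ 1.037 × 1.2412 ≈ 1.287 μg/mL.
Peak 1.3 μg/mL vs MTC 5 μg/mL: below toxic threshold.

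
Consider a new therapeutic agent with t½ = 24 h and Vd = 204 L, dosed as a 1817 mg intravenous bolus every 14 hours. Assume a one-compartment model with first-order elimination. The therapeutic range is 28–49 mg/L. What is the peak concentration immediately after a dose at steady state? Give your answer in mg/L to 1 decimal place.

26.8 mg/L

Over one 14-h interval, 14/24 ≈ 0.58333 half-lives elapse, leaving f ≈ 0.6674 of each dose.
Accumulation ratio R = 1/(1 − f) ≈ 1/0.3326 ≈ 3.0066.
Single-dose peak C₀ = D/Vd = 1817/204 ≈ 8.907 mg/L.
Steady-state peak Cmax,ss = C₀·R ≈ 8.907 × 3.0066 ≈ 26.780 mg/L.
Peak 26.8 mg/L vs MTC 49 mg/L: below toxic threshold.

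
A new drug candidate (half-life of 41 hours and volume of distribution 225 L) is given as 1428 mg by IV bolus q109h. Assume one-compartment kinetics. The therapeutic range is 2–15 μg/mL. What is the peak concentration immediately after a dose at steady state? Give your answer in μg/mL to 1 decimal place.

k = ln2/t½ = ln2/41 ≈ 0.016906 h⁻¹; fraction remaining f = e^(−kτ) = e^(−0.016906×109) ≈ 0.1584.
Accumulation ratio R = 1/(1 − f) ≈ 1/0.8416 ≈ 1.1882.
Each bolus raises the concentration by D/Vd = 1428/225 ≈ 6.347 μg/mL.
Steady-state peak Cmax,ss = C₀·R ≈ 6.347 × 1.1882 ≈ 7.542 μg/mL.
Peak 7.5 μg/mL vs MTC 15 μg/mL: below toxic threshold.

7.5 μg/mL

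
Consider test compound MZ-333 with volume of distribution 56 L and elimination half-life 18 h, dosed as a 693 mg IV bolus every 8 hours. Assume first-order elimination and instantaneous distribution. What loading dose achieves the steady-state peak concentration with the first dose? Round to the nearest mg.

2614 mg

f = (1/2)^(8/18) ≈ 0.734867; accumulation ratio R = 1/(1−f) ≈ 3.77169.
Loading dose to hit Cmax,ss on first dose: D_load = D_maint·R ≈ 693 × 3.77169 ≈ 2613.78 mg.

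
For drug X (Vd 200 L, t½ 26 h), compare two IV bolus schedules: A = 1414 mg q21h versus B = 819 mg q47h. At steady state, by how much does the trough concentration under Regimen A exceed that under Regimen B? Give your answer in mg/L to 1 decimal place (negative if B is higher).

Regimen A: f = (1/2)^(21/26) ≈ 0.5713; Cmin,ss = (1414/200)·f/(1−f) ≈ 9.422 mg/L.
Regimen B: f = (1/2)^(47/26) ≈ 0.2856; Cmin,ss = (819/200)·f/(1−f) ≈ 1.637 mg/L.
Difference ≈ 9.422 − 1.637 ≈ 7.785 mg/L.

7.8 mg/L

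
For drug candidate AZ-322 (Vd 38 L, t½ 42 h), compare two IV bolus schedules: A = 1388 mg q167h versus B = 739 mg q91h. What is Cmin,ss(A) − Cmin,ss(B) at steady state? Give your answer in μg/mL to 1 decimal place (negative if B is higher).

Regimen A: f = (1/2)^(167/42) ≈ 0.0635; Cmin,ss = (1388/38)·f/(1−f) ≈ 2.477 μg/mL.
Regimen B: f = (1/2)^(91/42) ≈ 0.2227; Cmin,ss = (739/38)·f/(1−f) ≈ 5.572 μg/mL.
Difference ≈ 2.477 − 5.572 ≈ -3.095 μg/mL.

-3.1 μg/mL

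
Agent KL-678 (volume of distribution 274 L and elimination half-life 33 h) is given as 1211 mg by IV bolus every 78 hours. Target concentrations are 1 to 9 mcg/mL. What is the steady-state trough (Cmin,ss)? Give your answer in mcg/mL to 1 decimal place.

τ/t½ = 78/33 ≈ 2.3636, so fraction remaining f = (1/2)^(78/33) ≈ 0.1943.
At steady state, accumulation factor R = 1/(1 − e^(−kτ)) ≈ 1.2412.
Single-dose peak C₀ = D/Vd = 1211/274 ≈ 4.420 mcg/mL.
Steady-state peak Cmax,ss = C₀·R ≈ 4.420 × 1.2412 ≈ 5.486 mcg/mL.
One interval later, Cmin,ss = Cmax,ss·e^(−kτ) ≈ 5.486 × 0.1943 ≈ 1.066 mcg/mL.
Trough 1.1 mcg/mL vs MEC 1 mcg/mL: adequate.

1.1 mcg/mL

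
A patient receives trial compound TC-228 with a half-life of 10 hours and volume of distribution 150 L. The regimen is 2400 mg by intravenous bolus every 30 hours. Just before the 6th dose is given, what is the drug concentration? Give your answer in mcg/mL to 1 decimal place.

2.3 mcg/mL

f = (1/2)^(τ/t½) = (1/2)^(30/10) ≈ 0.1250.
C₀ = D/Vd = 2400/150 ≈ 16.000 mcg/mL.
Before the 6th dose, 5 doses have been given. Superposition: Cmin = C₀·(f + f² + … + f^5).
≈ 16.000 × (0.1250 + 0.0156 + 0.0020 + 0.0002 + 0.0000) ≈ 16.000 × 0.1428 ≈ 2.285 mcg/mL.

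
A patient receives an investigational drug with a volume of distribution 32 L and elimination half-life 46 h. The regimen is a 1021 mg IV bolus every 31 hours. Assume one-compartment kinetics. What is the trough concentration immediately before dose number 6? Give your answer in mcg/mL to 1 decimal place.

48.4 mcg/mL

f = (1/2)^(τ/t½) = (1/2)^(31/46) ≈ 0.6268.
C₀ = D/Vd = 1021/32 ≈ 31.906 mcg/mL.
Before the 6th dose, 5 doses have been given. Superposition: Cmin = C₀·(f + f² + … + f^5).
≈ 31.906 × (0.6268 + 0.3929 + 0.2463 + 0.1544 + 0.0967) ≈ 31.906 × 1.5171 ≈ 48.405 mcg/mL.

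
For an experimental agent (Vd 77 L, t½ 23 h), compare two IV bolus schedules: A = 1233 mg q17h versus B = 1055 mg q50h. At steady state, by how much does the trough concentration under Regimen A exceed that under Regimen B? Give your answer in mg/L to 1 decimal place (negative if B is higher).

20.0 mg/L

Regimen A: f = (1/2)^(17/23) ≈ 0.5991; Cmin,ss = (1233/77)·f/(1−f) ≈ 23.930 mg/L.
Regimen B: f = (1/2)^(50/23) ≈ 0.2216; Cmin,ss = (1055/77)·f/(1−f) ≈ 3.901 mg/L.
Difference ≈ 23.930 − 3.901 ≈ 20.029 mg/L.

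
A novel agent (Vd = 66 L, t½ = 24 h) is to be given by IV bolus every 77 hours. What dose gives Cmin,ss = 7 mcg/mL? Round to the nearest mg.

3808 mg

τ/t½ = 77/24 ≈ 3.2083, so f = (1/2)^(77/24) ≈ 0.108192.
Cmin,ss = (D/Vd)·f/(1−f), so D = Cmin,ss·Vd·(1−f)/f.
D = 7 × 66 × (1−f)/f ≈ 7 × 66 × 8.24283 ≈ 3808.19 mg.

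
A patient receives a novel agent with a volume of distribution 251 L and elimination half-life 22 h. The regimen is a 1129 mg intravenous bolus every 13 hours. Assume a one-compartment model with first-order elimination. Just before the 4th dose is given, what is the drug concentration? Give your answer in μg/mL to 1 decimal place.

6.3 μg/mL

f = (1/2)^(τ/t½) = (1/2)^(13/22) ≈ 0.6639.
C₀ = D/Vd = 1129/251 ≈ 4.498 μg/mL.
Before the 4th dose, 3 doses have been given. Superposition: Cmin = C₀·(f + f² + … + f^3).
≈ 4.498 × (0.6639 + 0.4408 + 0.2926) ≈ 4.498 × 1.3973 ≈ 6.285 μg/mL.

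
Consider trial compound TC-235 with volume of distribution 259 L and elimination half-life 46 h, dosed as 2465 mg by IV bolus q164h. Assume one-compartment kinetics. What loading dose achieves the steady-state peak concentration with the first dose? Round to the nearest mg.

f = (1/2)^(164/46) ≈ 0.084482; accumulation ratio R = 1/(1−f) ≈ 1.09228.
Loading dose to hit Cmax,ss on first dose: D_load = D_maint·R ≈ 2465 × 1.09228 ≈ 2692.47 mg.

2692 mg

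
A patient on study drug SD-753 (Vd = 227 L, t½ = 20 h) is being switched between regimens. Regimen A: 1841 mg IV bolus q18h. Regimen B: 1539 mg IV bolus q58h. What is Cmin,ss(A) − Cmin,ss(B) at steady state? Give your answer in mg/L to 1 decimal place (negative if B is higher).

8.3 mg/L

Regimen A: f = (1/2)^(18/20) ≈ 0.5359; Cmin,ss = (1841/227)·f/(1−f) ≈ 9.365 mg/L.
Regimen B: f = (1/2)^(58/20) ≈ 0.1340; Cmin,ss = (1539/227)·f/(1−f) ≈ 1.049 mg/L.
Difference ≈ 9.365 − 1.049 ≈ 8.316 mg/L.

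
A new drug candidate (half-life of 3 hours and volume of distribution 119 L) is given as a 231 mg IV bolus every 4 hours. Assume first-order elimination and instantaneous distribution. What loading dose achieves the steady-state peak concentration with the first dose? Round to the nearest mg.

383 mg

f = (1/2)^(4/3) ≈ 0.396850; accumulation ratio R = 1/(1−f) ≈ 1.65796.
Loading dose to hit Cmax,ss on first dose: D_load = D_maint·R ≈ 231 × 1.65796 ≈ 382.99 mg.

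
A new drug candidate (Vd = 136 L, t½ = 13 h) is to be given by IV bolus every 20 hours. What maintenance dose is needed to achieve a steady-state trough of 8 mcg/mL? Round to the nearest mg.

τ/t½ = 20/13 ≈ 1.5385, so f = (1/2)^(20/13) ≈ 0.344252.
Cmin,ss = (D/Vd)·f/(1−f), so D = Cmin,ss·Vd·(1−f)/f.
D = 8 × 136 × (1−f)/f ≈ 8 × 136 × 1.90485 ≈ 2072.48 mg.

2072 mg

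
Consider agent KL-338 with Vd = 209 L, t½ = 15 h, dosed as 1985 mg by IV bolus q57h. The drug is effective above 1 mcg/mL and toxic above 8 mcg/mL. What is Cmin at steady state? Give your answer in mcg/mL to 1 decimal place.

0.7 mcg/mL

Over one 57-h interval, 57/15 ≈ 3.8 half-lives elapse, leaving f ≈ 0.0718 of each dose.
Accumulation ratio R = 1/(1 − f) ≈ 1/0.9282 ≈ 1.0774.
Single-dose peak C₀ = D/Vd = 1985/209 ≈ 9.498 mcg/mL.
Steady-state peak Cmax,ss = C₀·R ≈ 9.498 × 1.0774 ≈ 10.233 mcg/mL.
One interval later, Cmin,ss = Cmax,ss·e^(−kτ) ≈ 10.233 × 0.0718 ≈ 0.735 mcg/mL.
Trough 0.7 mcg/mL vs MEC 1 mcg/mL: subtherapeutic.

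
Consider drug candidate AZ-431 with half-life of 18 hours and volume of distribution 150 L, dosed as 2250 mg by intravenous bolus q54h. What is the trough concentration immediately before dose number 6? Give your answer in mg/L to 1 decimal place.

2.1 mg/L

f = (1/2)^(τ/t½) = (1/2)^(54/18) ≈ 0.1250.
C₀ = D/Vd = 2250/150 ≈ 15.000 mg/L.
Before the 6th dose, 5 doses have been given. Superposition: Cmin = C₀·(f + f² + … + f^5).
≈ 15.000 × (0.1250 + 0.0156 + 0.0020 + 0.0002 + 0.0000) ≈ 15.000 × 0.1428 ≈ 2.142 mg/L.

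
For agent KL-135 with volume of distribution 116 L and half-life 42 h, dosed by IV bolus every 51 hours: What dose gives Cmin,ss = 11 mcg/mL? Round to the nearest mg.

τ/t½ = 51/42 ≈ 1.2143, so f = (1/2)^(51/42) ≈ 0.430986.
Cmin,ss = (D/Vd)·f/(1−f), so D = Cmin,ss·Vd·(1−f)/f.
D = 11 × 116 × (1−f)/f ≈ 11 × 116 × 1.32026 ≈ 1684.65 mg.

1685 mg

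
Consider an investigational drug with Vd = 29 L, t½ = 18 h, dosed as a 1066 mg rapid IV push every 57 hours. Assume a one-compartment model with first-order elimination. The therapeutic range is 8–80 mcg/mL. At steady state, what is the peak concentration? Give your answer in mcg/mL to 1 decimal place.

41.4 mcg/mL

Over one 57-h interval, 57/18 ≈ 3.1667 half-lives elapse, leaving f ≈ 0.1114 of each dose.
At steady state, accumulation factor R = 1/(1 − e^(−kτ)) ≈ 1.1254.
Single-dose peak C₀ = D/Vd = 1066/29 ≈ 36.759 mcg/mL.
Steady-state peak Cmax,ss = C₀·R ≈ 36.759 × 1.1254 ≈ 41.369 mcg/mL.
Peak 41.4 mcg/mL vs MTC 80 mcg/mL: below toxic threshold.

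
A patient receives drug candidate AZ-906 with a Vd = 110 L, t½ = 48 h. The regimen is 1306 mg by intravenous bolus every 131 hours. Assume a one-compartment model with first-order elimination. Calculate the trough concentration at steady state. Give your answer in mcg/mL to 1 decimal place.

2.1 mcg/mL

τ/t½ = 131/48 ≈ 2.7292, so fraction remaining f = (1/2)^(131/48) ≈ 0.1508.
Single-dose peak C₀ = D/Vd = 1306/110 ≈ 11.873 mcg/mL.
Steady-state trough Cmin,ss = C₀·f/(1−f) ≈ 11.873 × 0.1508/0.8492 ≈ 2.108 mcg/mL.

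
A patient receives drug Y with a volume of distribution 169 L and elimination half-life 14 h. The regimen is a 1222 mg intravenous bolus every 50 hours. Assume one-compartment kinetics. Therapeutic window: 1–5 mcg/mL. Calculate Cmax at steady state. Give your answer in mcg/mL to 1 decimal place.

Over one 50-h interval, 50/14 ≈ 3.5714 half-lives elapse, leaving f ≈ 0.0841 of each dose.
At steady state, accumulation factor R = 1/(1 − e^(−kτ)) ≈ 1.0918.
Single-dose peak C₀ = D/Vd = 1222/169 ≈ 7.231 mcg/mL.
Steady-state peak Cmax,ss = C₀·R ≈ 7.231 × 1.0918 ≈ 7.895 mcg/mL.
Peak 7.9 mcg/mL vs MTC 5 mcg/mL: exceeds toxic threshold.

7.9 mcg/mL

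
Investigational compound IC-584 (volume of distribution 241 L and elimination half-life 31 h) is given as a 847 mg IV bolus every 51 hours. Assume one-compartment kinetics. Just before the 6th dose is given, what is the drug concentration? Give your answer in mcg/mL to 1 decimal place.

f = (1/2)^(τ/t½) = (1/2)^(51/31) ≈ 0.3197.
C₀ = D/Vd = 847/241 ≈ 3.515 mcg/mL.
Before the 6th dose, 5 doses have been given. Superposition: Cmin = C₀·(f + f² + … + f^5).
≈ 3.515 × (0.3197 + 0.1022 + 0.0327 + 0.0104 + 0.0033) ≈ 3.515 × 0.4683 ≈ 1.646 mcg/mL.

1.6 mcg/mL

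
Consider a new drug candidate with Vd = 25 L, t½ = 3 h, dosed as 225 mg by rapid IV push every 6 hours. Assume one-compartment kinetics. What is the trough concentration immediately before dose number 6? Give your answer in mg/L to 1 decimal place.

f = (1/2)^(τ/t½) = (1/2)^(6/3) ≈ 0.2500.
C₀ = D/Vd = 225/25 ≈ 9.000 mg/L.
Before the 6th dose, 5 doses have been given. Superposition: Cmin = C₀·(f + f² + … + f^5).
≈ 9.000 × (0.2500 + 0.0625 + 0.0156 + 0.0039 + 0.0010) ≈ 9.000 × 0.3330 ≈ 2.997 mg/L.

3.0 mg/L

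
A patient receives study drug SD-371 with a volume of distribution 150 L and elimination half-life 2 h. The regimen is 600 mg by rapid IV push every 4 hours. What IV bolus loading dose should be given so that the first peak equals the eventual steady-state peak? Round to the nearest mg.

800 mg

f = (1/2)^(4/2) ≈ 0.250000; accumulation ratio R = 1/(1−f) ≈ 1.33333.
Loading dose to hit Cmax,ss on first dose: D_load = D_maint·R ≈ 600 × 1.33333 ≈ 800.00 mg.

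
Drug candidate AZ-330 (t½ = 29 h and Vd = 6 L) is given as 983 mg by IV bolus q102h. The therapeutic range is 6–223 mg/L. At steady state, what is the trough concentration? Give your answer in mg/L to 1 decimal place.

15.7 mg/L

Over one 102-h interval, 102/29 ≈ 3.5172 half-lives elapse, leaving f ≈ 0.0873 of each dose.
Each bolus raises the concentration by D/Vd = 983/6 ≈ 163.833 mg/L.
Steady-state trough Cmin,ss = C₀·f/(1−f) ≈ 163.833 × 0.0873/0.9127 ≈ 15.671 mg/L.
Trough 15.7 mg/L vs MEC 6 mg/L: adequate.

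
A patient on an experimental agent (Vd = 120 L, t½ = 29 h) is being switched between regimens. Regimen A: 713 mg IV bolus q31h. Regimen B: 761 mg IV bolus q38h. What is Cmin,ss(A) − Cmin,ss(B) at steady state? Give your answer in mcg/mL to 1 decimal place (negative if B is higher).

Regimen A: f = (1/2)^(31/29) ≈ 0.4767; Cmin,ss = (713/120)·f/(1−f) ≈ 5.413 mcg/mL.
Regimen B: f = (1/2)^(38/29) ≈ 0.4032; Cmin,ss = (761/120)·f/(1−f) ≈ 4.284 mcg/mL.
Difference ≈ 5.413 − 4.284 ≈ 1.129 mcg/mL.

1.1 mcg/mL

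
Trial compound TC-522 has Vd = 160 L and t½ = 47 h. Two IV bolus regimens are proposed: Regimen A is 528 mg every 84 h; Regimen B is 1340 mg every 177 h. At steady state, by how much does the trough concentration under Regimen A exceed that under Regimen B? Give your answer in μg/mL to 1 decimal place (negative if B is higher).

0.7 μg/mL

Regimen A: f = (1/2)^(84/47) ≈ 0.2897; Cmin,ss = (528/160)·f/(1−f) ≈ 1.346 μg/mL.
Regimen B: f = (1/2)^(177/47) ≈ 0.0735; Cmin,ss = (1340/160)·f/(1−f) ≈ 0.664 μg/mL.
Difference ≈ 1.346 − 0.664 ≈ 0.682 μg/mL.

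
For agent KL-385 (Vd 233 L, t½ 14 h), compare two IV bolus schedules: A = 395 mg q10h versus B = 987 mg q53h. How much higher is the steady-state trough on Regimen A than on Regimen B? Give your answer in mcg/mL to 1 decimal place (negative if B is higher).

2.3 mcg/mL

Regimen A: f = (1/2)^(10/14) ≈ 0.6095; Cmin,ss = (395/233)·f/(1−f) ≈ 2.646 mcg/mL.
Regimen B: f = (1/2)^(53/14) ≈ 0.0725; Cmin,ss = (987/233)·f/(1−f) ≈ 0.331 mcg/mL.
Difference ≈ 2.646 − 0.331 ≈ 2.315 mcg/mL.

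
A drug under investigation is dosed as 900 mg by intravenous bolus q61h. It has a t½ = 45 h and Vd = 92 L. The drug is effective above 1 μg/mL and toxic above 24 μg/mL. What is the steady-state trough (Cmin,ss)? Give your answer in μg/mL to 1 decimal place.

k = ln2/t½ = ln2/45 ≈ 0.015403 h⁻¹; fraction remaining f = e^(−kτ) = e^(−0.015403×61) ≈ 0.3908.
At steady state, accumulation factor R = 1/(1 − e^(−kτ)) ≈ 1.6415.
Single-dose peak C₀ = D/Vd = 900/92 ≈ 9.783 μg/mL.
Cmax,ss = C₀/(1 − f) ≈ 9.783/0.6092 ≈ 16.059 μg/mL.
One interval later, Cmin,ss = Cmax,ss·e^(−kτ) ≈ 16.059 × 0.3908 ≈ 6.276 μg/mL.
Trough 6.3 μg/mL vs MEC 1 μg/mL: adequate.

6.3 μg/mL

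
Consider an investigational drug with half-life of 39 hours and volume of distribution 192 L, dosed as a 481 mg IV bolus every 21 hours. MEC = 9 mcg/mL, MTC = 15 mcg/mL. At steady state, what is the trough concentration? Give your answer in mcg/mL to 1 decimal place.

5.5 mcg/mL

τ/t½ = 21/39 ≈ 0.53846, so fraction remaining f = (1/2)^(21/39) ≈ 0.6885.
At steady state, accumulation factor R = 1/(1 − e^(−kτ)) ≈ 3.2103.
Each bolus raises the concentration by D/Vd = 481/192 ≈ 2.505 mcg/mL.
Steady-state peak Cmax,ss = C₀·R ≈ 2.505 × 3.2103 ≈ 8.042 mcg/mL.
Steady-state trough Cmin,ss = Cmax,ss·f ≈ 8.042 × 0.6885 ≈ 5.537 mcg/mL.
Trough 5.5 mcg/mL vs MEC 9 mcg/mL: subtherapeutic.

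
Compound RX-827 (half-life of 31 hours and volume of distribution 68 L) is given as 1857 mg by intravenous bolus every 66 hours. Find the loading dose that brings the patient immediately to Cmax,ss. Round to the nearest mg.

2407 mg

f = (1/2)^(66/31) ≈ 0.228611; accumulation ratio R = 1/(1−f) ≈ 1.29636.
Loading dose to hit Cmax,ss on first dose: D_load = D_maint·R ≈ 1857 × 1.29636 ≈ 2407.34 mg.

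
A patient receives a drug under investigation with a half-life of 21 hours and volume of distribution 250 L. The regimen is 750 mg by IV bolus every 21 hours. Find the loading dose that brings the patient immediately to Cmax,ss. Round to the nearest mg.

1500 mg

f = (1/2)^(21/21) ≈ 0.500000; accumulation ratio R = 1/(1−f) ≈ 2.00000.
Loading dose to hit Cmax,ss on first dose: D_load = D_maint·R ≈ 750 × 2.00000 ≈ 1500.00 mg.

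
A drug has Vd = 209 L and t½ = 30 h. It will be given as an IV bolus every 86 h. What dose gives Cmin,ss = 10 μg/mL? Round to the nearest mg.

13154 mg

τ/t½ = 86/30 ≈ 2.8667, so f = (1/2)^(86/30) ≈ 0.137103.
Cmin,ss = (D/Vd)·f/(1−f), so D = Cmin,ss·Vd·(1−f)/f.
D = 10 × 209 × (1−f)/f ≈ 10 × 209 × 6.29379 ≈ 13154.02 mg.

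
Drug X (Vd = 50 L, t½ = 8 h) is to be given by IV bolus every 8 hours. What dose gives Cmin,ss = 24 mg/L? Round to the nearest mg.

1200 mg

τ/t½ = 8/8 ≈ 1, so f = (1/2)^(8/8) ≈ 0.500000.
Cmin,ss = (D/Vd)·f/(1−f), so D = Cmin,ss·Vd·(1−f)/f.
D = 24 × 50 × (1−f)/f ≈ 24 × 50 × 1.00000 ≈ 1200.00 mg.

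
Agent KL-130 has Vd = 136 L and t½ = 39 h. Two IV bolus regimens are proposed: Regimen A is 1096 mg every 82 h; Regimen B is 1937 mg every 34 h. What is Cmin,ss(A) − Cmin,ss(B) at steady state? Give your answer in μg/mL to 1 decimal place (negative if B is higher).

Regimen A: f = (1/2)^(82/39) ≈ 0.2328; Cmin,ss = (1096/136)·f/(1−f) ≈ 2.445 μg/mL.
Regimen B: f = (1/2)^(34/39) ≈ 0.5465; Cmin,ss = (1937/136)·f/(1−f) ≈ 17.163 μg/mL.
Difference ≈ 2.445 − 17.163 ≈ -14.718 μg/mL.

-14.7 μg/mL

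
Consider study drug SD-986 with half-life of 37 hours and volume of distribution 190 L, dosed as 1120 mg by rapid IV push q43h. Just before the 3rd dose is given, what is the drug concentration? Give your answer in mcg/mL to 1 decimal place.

3.8 mcg/mL

f = (1/2)^(τ/t½) = (1/2)^(43/37) ≈ 0.4468.
C₀ = D/Vd = 1120/190 ≈ 5.895 mcg/mL.
Before the 3rd dose, 2 doses have been given. Superposition: Cmin = C₀·(f + f²).
≈ 5.895 × (0.4468 + 0.1996) ≈ 5.895 × 0.6464 ≈ 3.811 mcg/mL.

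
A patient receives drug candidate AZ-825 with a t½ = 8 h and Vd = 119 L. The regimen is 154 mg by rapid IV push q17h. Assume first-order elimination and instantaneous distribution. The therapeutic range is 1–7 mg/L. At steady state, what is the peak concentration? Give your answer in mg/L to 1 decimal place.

1.7 mg/L

Over one 17-h interval, 17/8 ≈ 2.125 half-lives elapse, leaving f ≈ 0.2293 of each dose.
At steady state, accumulation factor R = 1/(1 − e^(−kτ)) ≈ 1.2975.
Single-dose peak C₀ = D/Vd = 154/119 ≈ 1.294 mg/L.
Steady-state peak Cmax,ss = C₀·R ≈ 1.294 × 1.2975 ≈ 1.679 mg/L.
Peak 1.7 mg/L vs MTC 7 mg/L: below toxic threshold.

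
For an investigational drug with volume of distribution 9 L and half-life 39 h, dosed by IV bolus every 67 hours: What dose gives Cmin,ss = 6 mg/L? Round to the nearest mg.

124 mg

τ/t½ = 67/39 ≈ 1.7179, so f = (1/2)^(67/39) ≈ 0.303981.
Cmin,ss = (D/Vd)·f/(1−f), so D = Cmin,ss·Vd·(1−f)/f.
D = 6 × 9 × (1−f)/f ≈ 6 × 9 × 2.28968 ≈ 123.64 mg.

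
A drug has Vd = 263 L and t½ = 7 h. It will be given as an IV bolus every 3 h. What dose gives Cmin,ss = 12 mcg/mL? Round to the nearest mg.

1092 mg

τ/t½ = 3/7 ≈ 0.42857, so f = (1/2)^(3/7) ≈ 0.742997.
Cmin,ss = (D/Vd)·f/(1−f), so D = Cmin,ss·Vd·(1−f)/f.
D = 12 × 263 × (1−f)/f ≈ 12 × 263 × 0.34590 ≈ 1091.66 mg.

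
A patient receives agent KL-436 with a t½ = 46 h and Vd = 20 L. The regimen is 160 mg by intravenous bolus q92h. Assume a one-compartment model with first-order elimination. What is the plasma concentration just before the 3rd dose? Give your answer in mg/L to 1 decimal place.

f = (1/2)^(τ/t½) = (1/2)^(92/46) ≈ 0.2500.
C₀ = D/Vd = 160/20 ≈ 8.000 mg/L.
Before the 3rd dose, 2 doses have been given. Superposition: Cmin = C₀·(f + f²).
≈ 8.000 × (0.2500 + 0.0625) ≈ 8.000 × 0.3125 ≈ 2.500 mg/L.

2.5 mg/L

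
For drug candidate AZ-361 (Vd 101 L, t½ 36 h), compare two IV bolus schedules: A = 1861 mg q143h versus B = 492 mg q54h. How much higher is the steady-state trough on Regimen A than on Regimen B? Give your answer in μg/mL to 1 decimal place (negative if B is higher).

Regimen A: f = (1/2)^(143/36) ≈ 0.0637; Cmin,ss = (1861/101)·f/(1−f) ≈ 1.254 μg/mL.
Regimen B: f = (1/2)^(54/36) ≈ 0.3536; Cmin,ss = (492/101)·f/(1−f) ≈ 2.665 μg/mL.
Difference ≈ 1.254 − 2.665 ≈ -1.411 μg/mL.

-1.4 μg/mL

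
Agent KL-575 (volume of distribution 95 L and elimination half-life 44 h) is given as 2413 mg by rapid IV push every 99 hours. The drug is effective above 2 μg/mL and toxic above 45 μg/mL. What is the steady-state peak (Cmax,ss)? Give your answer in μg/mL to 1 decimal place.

Over one 99-h interval, 99/44 ≈ 2.25 half-lives elapse, leaving f ≈ 0.2102 of each dose.
Accumulation ratio R = 1/(1 − f) ≈ 1/0.7898 ≈ 1.2661.
Each bolus raises the concentration by D/Vd = 2413/95 ≈ 25.400 μg/mL.
Steady-state peak Cmax,ss = C₀·R ≈ 25.400 × 1.2661 ≈ 32.159 μg/mL.
Peak 32.2 μg/mL vs MTC 45 μg/mL: below toxic threshold.

32.2 μg/mL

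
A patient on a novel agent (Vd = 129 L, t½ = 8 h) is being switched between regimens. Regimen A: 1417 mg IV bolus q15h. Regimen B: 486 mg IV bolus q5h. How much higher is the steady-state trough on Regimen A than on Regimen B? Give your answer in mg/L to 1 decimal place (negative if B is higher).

-2.8 mg/L

Regimen A: f = (1/2)^(15/8) ≈ 0.2726; Cmin,ss = (1417/129)·f/(1−f) ≈ 4.117 mg/L.
Regimen B: f = (1/2)^(5/8) ≈ 0.6484; Cmin,ss = (486/129)·f/(1−f) ≈ 6.948 mg/L.
Difference ≈ 4.117 − 6.948 ≈ -2.831 mg/L.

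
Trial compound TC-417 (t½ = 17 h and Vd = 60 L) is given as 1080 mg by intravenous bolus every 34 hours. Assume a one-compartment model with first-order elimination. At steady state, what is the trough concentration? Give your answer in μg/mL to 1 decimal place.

The dosing interval is 2 half-lives, so f = 2^(−2) = 0.25.
Accumulation ratio R = 1/(1 − f) = 1/0.75 = 4/3.
Single-dose peak C₀ = D/Vd = 1080/60 = 18 μg/mL.
Steady-state peak Cmax,ss = C₀·R = 18 × 4/3 ≈ 24.000 μg/mL.
Steady-state trough Cmin,ss = Cmax,ss·f ≈ 24.000 × 0.25 ≈ 6.000 μg/mL.

6.0 μg/mL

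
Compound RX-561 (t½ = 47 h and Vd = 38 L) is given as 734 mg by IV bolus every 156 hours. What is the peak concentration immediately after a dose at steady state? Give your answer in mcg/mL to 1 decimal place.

21.5 mcg/mL

k = ln2/t½ = ln2/47 ≈ 0.014748 h⁻¹; fraction remaining f = e^(−kτ) = e^(−0.014748×156) ≈ 0.1002.
Accumulation ratio R = 1/(1 − f) ≈ 1/0.8998 ≈ 1.1114.
Each bolus raises the concentration by D/Vd = 734/38 ≈ 19.316 mcg/mL.
Cmax,ss = C₀/(1 − f) ≈ 19.316/0.8998 ≈ 21.467 mcg/mL.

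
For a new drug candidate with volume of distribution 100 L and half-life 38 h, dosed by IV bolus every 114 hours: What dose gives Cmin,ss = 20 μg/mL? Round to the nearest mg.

τ/t½ = 114/38 ≈ 3, so f = (1/2)^(114/38) ≈ 0.125000.
Cmin,ss = (D/Vd)·f/(1−f), so D = Cmin,ss·Vd·(1−f)/f.
D = 20 × 100 × (1−f)/f ≈ 20 × 100 × 7.00000 ≈ 14000.00 mg.

14000 mg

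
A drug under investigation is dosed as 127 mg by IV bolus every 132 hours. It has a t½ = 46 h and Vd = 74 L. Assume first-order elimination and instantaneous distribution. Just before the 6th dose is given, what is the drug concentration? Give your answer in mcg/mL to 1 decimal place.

0.3 mcg/mL

f = (1/2)^(τ/t½) = (1/2)^(132/46) ≈ 0.1368.
C₀ = D/Vd = 127/74 ≈ 1.716 mcg/mL.
Before the 6th dose, 5 doses have been given. Superposition: Cmin = C₀·(f + f² + … + f^5).
≈ 1.716 × (0.1368 + 0.0187 + 0.0026 + 0.0004 + 0.0000) ≈ 1.716 × 0.1585 ≈ 0.272 mcg/mL.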